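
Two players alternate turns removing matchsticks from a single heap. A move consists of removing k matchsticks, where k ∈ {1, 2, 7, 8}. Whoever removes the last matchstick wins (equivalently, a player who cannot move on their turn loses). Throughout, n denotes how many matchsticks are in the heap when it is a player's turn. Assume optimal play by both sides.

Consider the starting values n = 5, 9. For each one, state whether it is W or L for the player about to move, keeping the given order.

Classify positions by backward induction: terminal positions (no move available) are L. From any other position, the mover wins iff some move reaches an L.
n=0: no move → L
n=1: →0(L), so W
n=2: →0(L), so W
n=3: →2(W), 1(W) — all W, so L
n=4: →3(L), so W
n=5: →3(L), so W
n=6: →5(W), 4(W) — all W, so L
n=7: →6(L), so W
n=8: →6(L), so W
n=9: →8(W), 7(W), 2(W), 1(W) — all W, so L

5: W, 9: L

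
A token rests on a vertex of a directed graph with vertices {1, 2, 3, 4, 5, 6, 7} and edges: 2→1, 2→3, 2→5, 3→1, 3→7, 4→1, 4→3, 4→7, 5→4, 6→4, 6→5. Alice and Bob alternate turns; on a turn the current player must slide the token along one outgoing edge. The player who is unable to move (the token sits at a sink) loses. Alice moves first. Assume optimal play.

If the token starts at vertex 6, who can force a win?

Build the W/L table. Terminal = L. A non-terminal position is W if it has a move to some L; otherwise it is L.
Every edge goes from a vertex to one that appears earlier in the order 1, 7, 3, 4, 5, 2, 6, so processing vertices in that order labels each vertex after all of its successors.
1: no outgoing edge → L
7: no outgoing edge → L
3: reaches L-position 7 → W
4: reaches L-position 7 → W
5: only reaches 4(W), which is W → L
2: reaches L-position 5 → W
6: reaches L-position 5 → W
The starting position 6 is W: Alice should move to 5, handing over an L position.

Alice wins.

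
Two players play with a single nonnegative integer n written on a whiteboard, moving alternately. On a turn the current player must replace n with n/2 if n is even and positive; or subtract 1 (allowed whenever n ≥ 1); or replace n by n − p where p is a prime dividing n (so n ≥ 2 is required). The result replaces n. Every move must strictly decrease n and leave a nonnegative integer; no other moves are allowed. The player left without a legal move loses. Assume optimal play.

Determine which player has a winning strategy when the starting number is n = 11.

The first player wins.

Compute win/loss labels from the base case upward. A position with no move is L. Any other position is W if it can reach an L in one move, else L.
n=0: no move → L
n=1: reaches L-position 0 → W
n=2: reaches L-position 0 → W
n=3: reaches L-position 0 → W
n=4: only reaches 2(W), 3(W), all W → L
n=5: reaches L-position 0 → W
n=6: reaches L-position 4 → W
n=7: reaches L-position 0 → W
n=8: reaches L-position 4 → W
n=9: only reaches 6(W), 8(W), all W → L
n=10: reaches L-position 9 → W
n=11: reaches L-position 0 → W
From 11 the player to move can move to 0, reaching an L position.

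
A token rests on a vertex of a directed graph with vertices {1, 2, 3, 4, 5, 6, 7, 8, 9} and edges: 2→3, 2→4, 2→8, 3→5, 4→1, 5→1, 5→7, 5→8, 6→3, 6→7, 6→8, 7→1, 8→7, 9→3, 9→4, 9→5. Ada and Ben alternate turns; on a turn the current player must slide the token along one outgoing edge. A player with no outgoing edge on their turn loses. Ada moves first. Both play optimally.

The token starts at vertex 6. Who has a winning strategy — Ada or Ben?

Ada wins.

Positions with no move are L. A position that does have a move is losing for the player to move precisely when every available move leads to a winning position for the opponent. Fill in the labels:
Every edge goes from a vertex to one that appears earlier in the order 1, 7, 8, 5, 3, 6, 4, 2, 9, so processing vertices in that order labels each vertex after all of its successors.
1: no outgoing edge → L
7: reaches L-position 1 → W
8: only reaches 7(W), which is W → L
5: reaches L-position 8 → W
3: only reaches 5(W), which is W → L
6: reaches L-position 3 → W
4: reaches L-position 1 → W
2: reaches L-position 3 → W
9: reaches L-position 3 → W
From 6 Ada can move to 3, reaching an L position.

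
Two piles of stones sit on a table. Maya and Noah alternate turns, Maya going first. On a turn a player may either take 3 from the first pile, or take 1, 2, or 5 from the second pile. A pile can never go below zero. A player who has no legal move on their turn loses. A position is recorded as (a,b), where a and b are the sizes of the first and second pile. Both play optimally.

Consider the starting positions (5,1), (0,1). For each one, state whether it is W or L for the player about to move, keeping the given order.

Build the W/L table. Terminal = L. A non-terminal position is W if it has a move to some L; otherwise it is L.
No move ever increases a pile, so every position that can arise here has a ≤ 5 and b ≤ 1; it is enough to label the cells with 0 ≤ a ≤ 5 and 0 ≤ b ≤ 1.
Every move lowers a or b (never raises either), so fill the grid row by row in increasing a, and left to right within a row: each cell's successors are then already labelled.
      b=0  b=1
a=0:    L    W
a=1:    L    W
a=2:    L    W
a=3:    W    L
a=4:    W    L
a=5:    W    L
Cells with no legal move (terminal, hence L): (0,0), (1,0), (2,0).
The remaining L cells, each justified by listing all of its moves:
(3,1): moves to (0,1)(W), (3,0)(W); every one is W ⇒ L
(4,1): moves to (1,1)(W), (4,0)(W); every one is W ⇒ L
(5,1): moves to (2,1)(W), (5,0)(W); every one is W ⇒ L
Every other cell has at least one move into one of the L cells above, so it is W.
(5,1): one of the L cells justified above, so L
(0,1): the move to (0,0) reaches an L cell, so W

(5,1): L, (0,1): W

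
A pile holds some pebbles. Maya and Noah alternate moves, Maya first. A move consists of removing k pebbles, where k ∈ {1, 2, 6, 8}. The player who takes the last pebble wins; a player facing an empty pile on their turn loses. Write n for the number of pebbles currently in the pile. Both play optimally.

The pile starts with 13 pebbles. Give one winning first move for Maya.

Remove 6, leaving 7.

Label each position W (a win for the player to move) or L (a loss). A position with no legal move is L; any other position is W exactly when some move reaches an L, and L when every move reaches a W.
n=0: no move → L
n=1: reaches L-position 0 → W
n=2: reaches L-position 0 → W
n=3: only reaches 2(W), 1(W), all W → L
n=4: reaches L-position 3 → W
n=5: reaches L-position 3 → W
n=6: reaches L-position 0 → W
n=7: only reaches 6(W), 5(W), 1(W), all W → L
n=8: reaches L-position 7 → W
n=9: reaches L-position 7 → W
n=10: only reaches 9(W), 8(W), 4(W), 2(W), all W → L
n=11: reaches L-position 10 → W
n=12: reaches L-position 10 → W
n=13: reaches L-position 7 → W
From 13, the L positions reachable in one move are: 7.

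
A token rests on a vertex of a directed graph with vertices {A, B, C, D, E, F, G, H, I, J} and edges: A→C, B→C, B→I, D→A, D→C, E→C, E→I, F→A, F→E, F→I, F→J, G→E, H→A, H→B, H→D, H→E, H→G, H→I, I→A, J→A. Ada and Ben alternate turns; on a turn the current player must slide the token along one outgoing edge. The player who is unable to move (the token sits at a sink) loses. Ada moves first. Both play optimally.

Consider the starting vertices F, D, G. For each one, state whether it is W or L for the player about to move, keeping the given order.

F: W, D: W, G: L

Compute win/loss labels from the base case upward. A position with no move is L. Any other position is W if it can reach an L in one move, else L.
Every edge goes from a vertex to one that appears earlier in the order C, A, I, E, G, B, J, D, F, H, so processing vertices in that order labels each vertex after all of its successors.
C: no outgoing edge → L
A: can move to C, which is L ⇒ W
I: the only move is to A(W), a W ⇒ L
E: can move to I, which is L ⇒ W
G: the only move is to E(W), a W ⇒ L
B: can move to I, which is L ⇒ W
J: the only move is to A(W), a W ⇒ L
D: can move to C, which is L ⇒ W
F: can move to J, which is L ⇒ W
H: can move to G, which is L ⇒ W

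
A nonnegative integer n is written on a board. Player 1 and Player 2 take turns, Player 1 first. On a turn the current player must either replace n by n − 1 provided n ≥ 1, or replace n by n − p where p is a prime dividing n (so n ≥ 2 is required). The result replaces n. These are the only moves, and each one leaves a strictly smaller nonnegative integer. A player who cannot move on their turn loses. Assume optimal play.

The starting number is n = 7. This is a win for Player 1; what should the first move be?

Work bottom-up. With no move the player to move loses. Otherwise the position is W if at least one move leads to an L position for the opponent, and L if every move leads to a W.
n=0: no move → L
n=1: →0(L), so W
n=2: →0(L), so W
n=3: →0(L), so W
n=4: →2(W), 3(W) — all W, so L
n=5: →0(L), so W
n=6: →4(L), so W
n=7: →0(L), so W
From 7, the L positions reachable in one move are: 0.

Move to 0.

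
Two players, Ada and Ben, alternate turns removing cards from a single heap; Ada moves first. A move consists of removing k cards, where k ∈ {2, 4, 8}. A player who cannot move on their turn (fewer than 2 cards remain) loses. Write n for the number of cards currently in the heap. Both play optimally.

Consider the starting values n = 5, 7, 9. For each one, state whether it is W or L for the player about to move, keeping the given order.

Work bottom-up. With no move the player to move loses. Otherwise the position is W if at least one move leads to an L position for the opponent, and L if every move leads to a W.
n=0: no move → L
n=1: no move → L
n=2: reaches L-position 0 → W
n=3: reaches L-position 1 → W
n=4: reaches L-position 0 → W
n=5: reaches L-position 1 → W
n=6: only reaches 4(W), 2(W), all W → L
n=7: only reaches 5(W), 3(W), all W → L
n=8: reaches L-position 6 → W
n=9: reaches L-position 7 → W

5: W, 7: L, 9: W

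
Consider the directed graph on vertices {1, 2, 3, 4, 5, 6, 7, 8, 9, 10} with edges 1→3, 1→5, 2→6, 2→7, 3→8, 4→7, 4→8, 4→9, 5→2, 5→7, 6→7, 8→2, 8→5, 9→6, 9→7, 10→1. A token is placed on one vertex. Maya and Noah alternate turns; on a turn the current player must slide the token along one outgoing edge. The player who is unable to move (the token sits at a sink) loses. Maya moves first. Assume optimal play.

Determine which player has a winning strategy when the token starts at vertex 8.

Positions with no move are L. A position that does have a move is losing for the player to move precisely when every available move leads to a winning position for the opponent. Fill in the labels:
Every edge goes from a vertex to one that appears earlier in the order 7, 6, 2, 9, 5, 8, 3, 4, 1, 10, so processing vertices in that order labels each vertex after all of its successors.
7: no outgoing edge → L
6: reaches L-position 7 → W
2: reaches L-position 7 → W
9: reaches L-position 7 → W
5: reaches L-position 7 → W
8: only reaches 5(W), 2(W), all W → L
3: reaches L-position 8 → W
4: reaches L-position 8 → W
1: only reaches 3(W), 5(W), all W → L
10: reaches L-position 1 → W
Every move from 8 reaches a W position, so the mover loses.

Noah wins.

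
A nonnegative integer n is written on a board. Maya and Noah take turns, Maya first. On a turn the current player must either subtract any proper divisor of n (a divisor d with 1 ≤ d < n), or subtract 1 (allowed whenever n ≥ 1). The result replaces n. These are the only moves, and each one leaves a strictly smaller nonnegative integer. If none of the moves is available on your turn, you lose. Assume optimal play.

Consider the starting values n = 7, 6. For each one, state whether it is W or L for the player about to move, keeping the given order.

Compute win/loss labels from the base case upward. A position with no move is L. Any other position is W if it can reach an L in one move, else L.
n=0: no move → L
n=1: →0(L), so W
n=2: →1(W) only, which is W, so L
n=3: →2(L), so W
n=4: →2(L), so W
n=5: →4(W) only, which is W, so L
n=6: →5(L), so W
n=7: →6(W) only, which is W, so L

7: L, 6: W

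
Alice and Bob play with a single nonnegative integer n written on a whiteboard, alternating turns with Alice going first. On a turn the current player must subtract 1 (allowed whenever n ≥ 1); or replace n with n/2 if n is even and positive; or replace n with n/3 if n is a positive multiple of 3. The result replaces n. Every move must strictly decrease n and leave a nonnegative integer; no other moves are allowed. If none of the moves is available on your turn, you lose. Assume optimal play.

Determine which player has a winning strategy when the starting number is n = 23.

Bob wins.

Label each position W (a win for the player to move) or L (a loss). A position with no legal move is L; any other position is W exactly when some move reaches an L, and L when every move reaches a W.
n=0: no move → L
n=1: W (go to 0, an L position)
n=2: L (sole option 1(W) is W)
n=3: W (go to 2, an L position)
n=4: W (go to 2, an L position)
n=5: L (sole option 4(W) is W)
n=6: W (go to 2, an L position)
n=7: L (sole option 6(W) is W)
n=8: W (go to 7, an L position)
n=9: L (options 3(W), 8(W) are all W)
n=10: W (go to 5, an L position)
n=11: L (sole option 10(W) is W)
n=12: W (go to 11, an L position)
n=13: L (sole option 12(W) is W)
n=14: W (go to 7, an L position)
n=15: W (go to 5, an L position)
n=16: L (options 8(W), 15(W) are all W)
n=17: W (go to 16, an L position)
n=18: W (go to 9, an L position)
n=19: L (sole option 18(W) is W)
n=20: W (go to 19, an L position)
n=21: W (go to 7, an L position)
n=22: W (go to 11, an L position)
n=23: L (sole option 22(W) is W)
The starting position 23 is L: whatever Alice does, the opponent receives a W position.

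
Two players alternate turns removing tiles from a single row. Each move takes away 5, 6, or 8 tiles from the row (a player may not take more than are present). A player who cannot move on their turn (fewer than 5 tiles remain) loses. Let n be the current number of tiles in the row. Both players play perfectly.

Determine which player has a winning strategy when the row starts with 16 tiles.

Positions with no move are L. A position that does have a move is losing for the player to move precisely when every available move leads to a winning position for the opponent. Fill in the labels:
n=0: no move → L
n=1: no move → L
n=2: no move → L
n=3: no move → L
n=4: no move → L
n=5: W (go to 0, an L position)
n=6: W (go to 1, an L position)
n=7: W (go to 2, an L position)
n=8: W (go to 3, an L position)
n=9: W (go to 4, an L position)
n=10: W (go to 4, an L position)
n=11: W (go to 3, an L position)
n=12: W (go to 4, an L position)
n=13: L (options 8(W), 7(W), 5(W) are all W)
n=14: L (options 9(W), 8(W), 6(W) are all W)
n=15: L (options 10(W), 9(W), 7(W) are all W)
n=16: L (options 11(W), 10(W), 8(W) are all W)
Every move from 16 reaches a W position, so the mover loses.

The second player wins.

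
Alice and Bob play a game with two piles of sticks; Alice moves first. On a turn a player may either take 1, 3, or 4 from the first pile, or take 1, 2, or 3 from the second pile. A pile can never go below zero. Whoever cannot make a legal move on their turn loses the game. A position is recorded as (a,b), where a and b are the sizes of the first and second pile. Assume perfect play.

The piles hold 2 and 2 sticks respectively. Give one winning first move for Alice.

Move to (2,0).

Label each position W (a win for the player to move) or L (a loss). A position with no legal move is L; any other position is W exactly when some move reaches an L, and L when every move reaches a W.
No move ever increases a pile, so every position that can arise here has a ≤ 2 and b ≤ 2; it is enough to label the cells with 0 ≤ a ≤ 2 and 0 ≤ b ≤ 2.
Every move lowers a or b (never raises either), so fill the grid row by row in increasing a, and left to right within a row: each cell's successors are then already labelled.
      b=0  b=1  b=2
a=0:    L    W    W
a=1:    W    L    W
a=2:    L    W    W
Cells with no legal move (terminal, hence L): (0,0).
The remaining L cells, each justified by listing all of its moves:
(1,1): L (options (0,1)(W), (1,0)(W) are all W)
(2,0): L (sole option (1,0)(W) is W)
Every other cell has at least one move into one of the L cells above, so it is W.
From (2,2), the L positions reachable in one move are: (2,0).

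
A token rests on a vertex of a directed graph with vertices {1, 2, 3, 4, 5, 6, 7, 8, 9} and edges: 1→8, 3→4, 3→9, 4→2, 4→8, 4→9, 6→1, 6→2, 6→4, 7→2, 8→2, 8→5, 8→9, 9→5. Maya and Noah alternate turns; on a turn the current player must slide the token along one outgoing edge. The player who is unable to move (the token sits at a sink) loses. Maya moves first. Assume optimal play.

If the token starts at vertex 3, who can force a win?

Compute win/loss labels from the base case upward. A position with no move is L. Any other position is W if it can reach an L in one move, else L.
Every edge goes from a vertex to one that appears earlier in the order 5, 2, 9, 8, 4, 1, 3, 6, 7, so processing vertices in that order labels each vertex after all of its successors.
5: no outgoing edge → L
2: no outgoing edge → L
9: reaches L-position 5 → W
8: reaches L-position 2 → W
4: reaches L-position 2 → W
1: only reaches 8(W), which is W → L
3: only reaches 4(W), 9(W), all W → L
6: reaches L-position 1 → W
7: reaches L-position 2 → W
Every move from 3 reaches a W position, so the mover loses.

Noah wins.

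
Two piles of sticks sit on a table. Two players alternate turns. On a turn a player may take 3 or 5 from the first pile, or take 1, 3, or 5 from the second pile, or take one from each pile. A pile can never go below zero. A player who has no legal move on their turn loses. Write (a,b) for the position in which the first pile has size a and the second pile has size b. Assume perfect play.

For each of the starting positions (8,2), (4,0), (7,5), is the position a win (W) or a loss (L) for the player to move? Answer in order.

Use the standard recursion: the mover loses at a terminal position; elsewhere, the mover wins exactly when some move hands the opponent an L position.
No move ever increases a pile, so every position that can arise here has a ≤ 8 and b ≤ 5; it is enough to label the cells with 0 ≤ a ≤ 8 and 0 ≤ b ≤ 5.
Every move lowers a or b (never raises either), so fill the grid row by row in increasing a, and left to right within a row: each cell's successors are then already labelled.
      b=0  b=1  b=2  b=3  b=4  b=5
a=0:    L    W    L    W    L    W
a=1:    L    W    L    W    L    W
a=2:    L    W    L    W    L    W
a=3:    W    W    W    W    W    W
a=4:    W    L    W    L    W    L
a=5:    W    L    W    L    W    L
a=6:    W    L    W    L    W    L
a=7:    W    W    W    W    W    W
a=8:    L    W    L    W    L    W
Cells with no legal move (terminal, hence L): (0,0), (1,0), (2,0).
The remaining L cells, each justified by listing all of its moves:
(0,2): the only move is to (0,1)(W), a W ⇒ L
(0,4): moves to (0,3)(W), (0,1)(W); every one is W ⇒ L
(1,2): moves to (1,1)(W), (0,1)(W); every one is W ⇒ L
(1,4): moves to (1,3)(W), (1,1)(W), (0,3)(W); every one is W ⇒ L
(2,2): moves to (2,1)(W), (1,1)(W); every one is W ⇒ L
(2,4): moves to (2,3)(W), (2,1)(W), (1,3)(W); every one is W ⇒ L
(4,1): moves to (1,1)(W), (4,0)(W), (3,0)(W); every one is W ⇒ L
(4,3): moves to (1,3)(W), (4,2)(W), (4,0)(W), (3,2)(W); every one is W ⇒ L
(4,5): moves to (1,5)(W), (4,4)(W), (4,2)(W), (4,0)(W), (3,4)(W); every one is W ⇒ L
(5,1): moves to (2,1)(W), (0,1)(W), (5,0)(W), (4,0)(W); every one is W ⇒ L
(5,3): moves to (2,3)(W), (0,3)(W), (5,2)(W), (5,0)(W), (4,2)(W); every one is W ⇒ L
(5,5): moves to (2,5)(W), (0,5)(W), (5,4)(W), (5,2)(W), (5,0)(W), (4,4)(W); every one is W ⇒ L
(6,1): moves to (3,1)(W), (1,1)(W), (6,0)(W), (5,0)(W); every one is W ⇒ L
(6,3): moves to (3,3)(W), (1,3)(W), (6,2)(W), (6,0)(W), (5,2)(W); every one is W ⇒ L
(6,5): moves to (3,5)(W), (1,5)(W), (6,4)(W), (6,2)(W), (6,0)(W), (5,4)(W); every one is W ⇒ L
(8,0): moves to (5,0)(W), (3,0)(W); every one is W ⇒ L
(8,2): moves to (5,2)(W), (3,2)(W), (8,1)(W), (7,1)(W); every one is W ⇒ L
(8,4): moves to (5,4)(W), (3,4)(W), (8,3)(W), (8,1)(W), (7,3)(W); every one is W ⇒ L
Every other cell has at least one move into one of the L cells above, so it is W.
(8,2): one of the L cells justified above, so L
(4,0): the move to (1,0) reaches an L cell, so W
(7,5): the move to (4,5) reaches an L cell, so W

(8,2): L, (4,0): W, (7,5): W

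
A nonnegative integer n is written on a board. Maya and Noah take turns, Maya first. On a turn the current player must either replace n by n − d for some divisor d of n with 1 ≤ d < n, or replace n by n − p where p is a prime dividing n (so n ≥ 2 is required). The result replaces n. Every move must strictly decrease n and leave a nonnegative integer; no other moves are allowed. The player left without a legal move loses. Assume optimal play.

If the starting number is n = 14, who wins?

Classify positions by backward induction: terminal positions (no move available) are L. From any other position, the mover wins iff some move reaches an L.
n=0: no move → L
n=1: no move → L
n=2: →0(L), so W
n=3: →0(L), so W
n=4: →2(W), 3(W) — all W, so L
n=5: →0(L), so W
n=6: →4(L), so W
n=7: →0(L), so W
n=8: →4(L), so W
n=9: →6(W), 8(W) — all W, so L
n=10: →9(L), so W
n=11: →0(L), so W
n=12: →9(L), so W
n=13: →0(L), so W
n=14: →7(W), 12(W), 13(W) — all W, so L
Every move from 14 reaches a W position, so the mover loses.

Noah wins.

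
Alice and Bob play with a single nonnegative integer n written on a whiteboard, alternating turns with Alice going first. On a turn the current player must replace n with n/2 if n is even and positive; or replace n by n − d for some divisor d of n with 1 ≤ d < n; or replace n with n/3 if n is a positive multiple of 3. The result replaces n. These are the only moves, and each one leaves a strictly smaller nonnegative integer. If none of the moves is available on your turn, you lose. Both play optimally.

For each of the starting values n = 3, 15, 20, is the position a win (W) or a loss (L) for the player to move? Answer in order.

3: W, 15: L, 20: W

Compute win/loss labels from the base case upward. A position with no move is L. Any other position is W if it can reach an L in one move, else L.
n=0: no move → L
n=1: no move → L
n=2: W (go to 1, an L position)
n=3: W (go to 1, an L position)
n=4: L (options 2(W), 3(W) are all W)
n=5: W (go to 4, an L position)
n=6: W (go to 4, an L position)
n=7: L (sole option 6(W) is W)
n=8: W (go to 4, an L position)
n=9: L (options 3(W), 6(W), 8(W) are all W)
n=10: W (go to 9, an L position)
n=11: L (sole option 10(W) is W)
n=12: W (go to 4, an L position)
n=13: L (sole option 12(W) is W)
n=14: W (go to 7, an L position)
n=15: L (options 5(W), 10(W), 12(W), 14(W) are all W)
n=16: W (go to 15, an L position)
n=17: L (sole option 16(W) is W)
n=18: W (go to 9, an L position)
n=19: L (sole option 18(W) is W)
n=20: W (go to 15, an L position)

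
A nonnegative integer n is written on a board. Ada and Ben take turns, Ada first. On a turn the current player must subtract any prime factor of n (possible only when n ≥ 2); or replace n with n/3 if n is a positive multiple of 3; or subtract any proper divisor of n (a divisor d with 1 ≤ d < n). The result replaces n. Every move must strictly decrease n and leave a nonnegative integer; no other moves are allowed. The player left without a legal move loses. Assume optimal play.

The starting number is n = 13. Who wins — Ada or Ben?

Label each position W (a win for the player to move) or L (a loss). A position with no legal move is L; any other position is W exactly when some move reaches an L, and L when every move reaches a W.
n=0: no move → L
n=1: no move → L
n=2: →0(L), so W
n=3: →0(L), so W
n=4: →2(W), 3(W) — all W, so L
n=5: →0(L), so W
n=6: →4(L), so W
n=7: →0(L), so W
n=8: →4(L), so W
n=9: →3(W), 6(W), 8(W) — all W, so L
n=10: →9(L), so W
n=11: →0(L), so W
n=12: →4(L), so W
n=13: →0(L), so W
The starting position 13 is W: Ada should move to 0, handing over an L position.

Ada wins.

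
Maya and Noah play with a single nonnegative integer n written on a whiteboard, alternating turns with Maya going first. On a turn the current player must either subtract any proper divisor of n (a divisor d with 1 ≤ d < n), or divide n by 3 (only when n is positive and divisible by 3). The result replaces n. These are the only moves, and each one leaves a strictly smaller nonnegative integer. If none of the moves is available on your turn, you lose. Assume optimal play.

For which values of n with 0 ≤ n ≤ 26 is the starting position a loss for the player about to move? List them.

0, 1, 4, 7, 9, 11, 13, 15, 17, 19, 23, 25

Work bottom-up. With no move the player to move loses. Otherwise the position is W if at least one move leads to an L position for the opponent, and L if every move leads to a W.
n=0: no move → L
n=1: no move → L
n=2: W (go to 1, an L position)
n=3: W (go to 1, an L position)
n=4: L (options 2(W), 3(W) are all W)
n=5: W (go to 4, an L position)
n=6: W (go to 4, an L position)
n=7: L (sole option 6(W) is W)
n=8: W (go to 4, an L position)
n=9: L (options 3(W), 6(W), 8(W) are all W)
n=10: W (go to 9, an L position)
n=11: L (sole option 10(W) is W)
n=12: W (go to 4, an L position)
n=13: L (sole option 12(W) is W)
n=14: W (go to 7, an L position)
n=15: L (options 5(W), 10(W), 12(W), 14(W) are all W)
n=16: W (go to 15, an L position)
n=17: L (sole option 16(W) is W)
n=18: W (go to 9, an L position)
n=19: L (sole option 18(W) is W)
n=20: W (go to 15, an L position)
n=21: W (go to 7, an L position)
n=22: W (go to 11, an L position)
n=23: L (sole option 22(W) is W)
n=24: W (go to 23, an L position)
n=25: L (options 20(W), 24(W) are all W)
n=26: W (go to 13, an L position)
Reading off the rows marked L gives the requested list; there are 12 such values of n.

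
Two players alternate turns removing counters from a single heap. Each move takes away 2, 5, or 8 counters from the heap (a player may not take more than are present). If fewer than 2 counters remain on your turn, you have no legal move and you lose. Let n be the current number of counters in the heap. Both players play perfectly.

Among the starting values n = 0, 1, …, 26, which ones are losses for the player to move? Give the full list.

0, 1, 4, 7, 10, 11, 14, 17, 20, 21, 24

Compute win/loss labels from the base case upward. A position with no move is L. Any other position is W if it can reach an L in one move, else L.
n=0: no move → L
n=1: no move → L
n=2: →0(L), so W
n=3: →1(L), so W
n=4: →2(W) only, which is W, so L
n=5: →0(L), so W
n=6: →4(L), so W
n=7: →5(W), 2(W) — all W, so L
n=8: →0(L), so W
n=9: →7(L), so W
n=10: →8(W), 5(W), 2(W) — all W, so L
n=11: →9(W), 6(W), 3(W) — all W, so L
n=12: →10(L), so W
n=13: →11(L), so W
n=14: →12(W), 9(W), 6(W) — all W, so L
n=15: →10(L), so W
n=16: →14(L), so W
n=17: →15(W), 12(W), 9(W) — all W, so L
n=18: →10(L), so W
n=19: →17(L), so W
n=20: →18(W), 15(W), 12(W) — all W, so L
n=21: →19(W), 16(W), 13(W) — all W, so L
n=22: →20(L), so W
n=23: →21(L), so W
n=24: →22(W), 19(W), 16(W) — all W, so L
n=25: →20(L), so W
n=26: →24(L), so W
Reading off the rows marked L gives the requested list; there are 11 such values of n.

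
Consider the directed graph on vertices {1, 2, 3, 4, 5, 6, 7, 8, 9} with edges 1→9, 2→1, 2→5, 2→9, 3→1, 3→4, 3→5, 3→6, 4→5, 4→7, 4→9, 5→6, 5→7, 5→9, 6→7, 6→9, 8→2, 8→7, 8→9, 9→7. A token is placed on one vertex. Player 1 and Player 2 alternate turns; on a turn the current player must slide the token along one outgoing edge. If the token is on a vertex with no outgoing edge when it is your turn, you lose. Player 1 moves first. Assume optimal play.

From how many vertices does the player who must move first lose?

2

Use the standard recursion: the mover loses at a terminal position; elsewhere, the mover wins exactly when some move hands the opponent an L position.
Every edge goes from a vertex to one that appears earlier in the order 7, 9, 6, 5, 4, 1, 2, 3, 8, so processing vertices in that order labels each vertex after all of its successors.
7: no outgoing edge → L
9: reaches L-position 7 → W
6: reaches L-position 7 → W
5: reaches L-position 7 → W
4: reaches L-position 7 → W
1: only reaches 9(W), which is W → L
2: reaches L-position 1 → W
3: reaches L-position 1 → W
8: reaches L-position 7 → W
The L vertices are 1, 7; that is 2 in all.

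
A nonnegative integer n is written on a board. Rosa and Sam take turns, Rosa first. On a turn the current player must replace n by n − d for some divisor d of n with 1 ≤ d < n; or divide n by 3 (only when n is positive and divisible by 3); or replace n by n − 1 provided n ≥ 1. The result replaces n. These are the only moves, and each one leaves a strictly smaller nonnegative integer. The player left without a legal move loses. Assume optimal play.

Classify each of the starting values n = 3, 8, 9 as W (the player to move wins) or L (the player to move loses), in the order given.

3: W, 8: W, 9: L

Compute win/loss labels from the base case upward. A position with no move is L. Any other position is W if it can reach an L in one move, else L.
n=0: no move → L
n=1: can move to 0, which is L ⇒ W
n=2: the only move is to 1(W), a W ⇒ L
n=3: can move to 2, which is L ⇒ W
n=4: can move to 2, which is L ⇒ W
n=5: the only move is to 4(W), a W ⇒ L
n=6: can move to 2, which is L ⇒ W
n=7: the only move is to 6(W), a W ⇒ L
n=8: can move to 7, which is L ⇒ W
n=9: moves to 3(W), 6(W), 8(W); every one is W ⇒ L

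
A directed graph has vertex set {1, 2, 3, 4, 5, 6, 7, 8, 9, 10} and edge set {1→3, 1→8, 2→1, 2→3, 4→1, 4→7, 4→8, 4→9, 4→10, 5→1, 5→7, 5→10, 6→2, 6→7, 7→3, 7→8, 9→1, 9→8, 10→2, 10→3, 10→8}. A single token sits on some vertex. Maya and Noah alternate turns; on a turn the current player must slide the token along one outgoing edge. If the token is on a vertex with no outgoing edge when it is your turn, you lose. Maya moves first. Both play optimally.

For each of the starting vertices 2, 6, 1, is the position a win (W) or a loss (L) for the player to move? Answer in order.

Build the W/L table. Terminal = L. A non-terminal position is W if it has a move to some L; otherwise it is L.
Every edge goes from a vertex to one that appears earlier in the order 8, 3, 1, 2, 10, 7, 6, 5, 9, 4, so processing vertices in that order labels each vertex after all of its successors.
8: no outgoing edge → L
3: no outgoing edge → L
1: W (go to 3, an L position)
2: W (go to 3, an L position)
10: W (go to 3, an L position)
7: W (go to 3, an L position)
6: L (options 7(W), 2(W) are all W)
5: L (options 7(W), 10(W), 1(W) are all W)
9: W (go to 8, an L position)
4: W (go to 8, an L position)

2: W, 6: L, 1: W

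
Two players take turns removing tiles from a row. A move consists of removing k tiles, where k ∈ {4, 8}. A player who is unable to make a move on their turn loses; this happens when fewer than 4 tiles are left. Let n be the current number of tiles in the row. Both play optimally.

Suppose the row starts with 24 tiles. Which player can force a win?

The second player wins.

Positions with no move are L. A position that does have a move is losing for the player to move precisely when every available move leads to a winning position for the opponent. Fill in the labels:
n=0: no move → L
n=1: no move → L
n=2: no move → L
n=3: no move → L
n=4: reaches L-position 0 → W
n=5: reaches L-position 1 → W
n=6: reaches L-position 2 → W
n=7: reaches L-position 3 → W
n=8: reaches L-position 0 → W
n=9: reaches L-position 1 → W
n=10: reaches L-position 2 → W
n=11: reaches L-position 3 → W
n=12: only reaches 8(W), 4(W), all W → L
n=13: only reaches 9(W), 5(W), all W → L
n=14: only reaches 10(W), 6(W), all W → L
n=15: only reaches 11(W), 7(W), all W → L
n=16: reaches L-position 12 → W
n=17: reaches L-position 13 → W
n=18: reaches L-position 14 → W
n=19: reaches L-position 15 → W
n=20: reaches L-position 12 → W
n=21: reaches L-position 13 → W
n=22: reaches L-position 14 → W
n=23: reaches L-position 15 → W
n=24: only reaches 20(W), 16(W), all W → L
The starting position 24 is L: whatever the player to move does, the opponent receives a W position.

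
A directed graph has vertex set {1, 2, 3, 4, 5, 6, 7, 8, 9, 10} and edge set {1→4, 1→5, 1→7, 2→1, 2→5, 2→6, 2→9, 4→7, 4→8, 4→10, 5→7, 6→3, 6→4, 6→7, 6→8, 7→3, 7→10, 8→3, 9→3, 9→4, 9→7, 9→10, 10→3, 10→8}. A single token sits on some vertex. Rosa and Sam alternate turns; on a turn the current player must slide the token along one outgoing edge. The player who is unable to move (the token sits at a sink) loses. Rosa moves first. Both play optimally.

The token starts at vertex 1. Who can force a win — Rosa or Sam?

Rosa wins.

Label each position W (a win for the player to move) or L (a loss). A position with no legal move is L; any other position is W exactly when some move reaches an L, and L when every move reaches a W.
Every edge goes from a vertex to one that appears earlier in the order 3, 8, 10, 7, 4, 6, 5, 1, 9, 2, so processing vertices in that order labels each vertex after all of its successors.
3: no outgoing edge → L
8: →3(L), so W
10: →3(L), so W
7: →3(L), so W
4: →7(W), 10(W), 8(W) — all W, so L
6: →4(L), so W
5: →7(W) only, which is W, so L
1: →5(L), so W
9: →4(L), so W
2: →5(L), so W
The starting position 1 is W: Rosa should move to 5, handing over an L position.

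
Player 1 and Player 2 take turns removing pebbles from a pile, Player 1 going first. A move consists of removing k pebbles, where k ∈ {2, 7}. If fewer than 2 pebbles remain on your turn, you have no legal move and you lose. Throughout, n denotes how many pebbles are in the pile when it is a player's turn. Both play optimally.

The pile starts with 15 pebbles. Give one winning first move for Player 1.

Remove 2, leaving 13.

Label each position W (a win for the player to move) or L (a loss). A position with no legal move is L; any other position is W exactly when some move reaches an L, and L when every move reaches a W.
n=0: no move → L
n=1: no move → L
n=2: reaches L-position 0 → W
n=3: reaches L-position 1 → W
n=4: only reaches 2(W), which is W → L
n=5: only reaches 3(W), which is W → L
n=6: reaches L-position 4 → W
n=7: reaches L-position 5 → W
n=8: reaches L-position 1 → W
n=9: only reaches 7(W), 2(W), all W → L
n=10: only reaches 8(W), 3(W), all W → L
n=11: reaches L-position 9 → W
n=12: reaches L-position 10 → W
n=13: only reaches 11(W), 6(W), all W → L
n=14: only reaches 12(W), 7(W), all W → L
n=15: reaches L-position 13 → W
From 15, the L positions reachable in one move are: 13.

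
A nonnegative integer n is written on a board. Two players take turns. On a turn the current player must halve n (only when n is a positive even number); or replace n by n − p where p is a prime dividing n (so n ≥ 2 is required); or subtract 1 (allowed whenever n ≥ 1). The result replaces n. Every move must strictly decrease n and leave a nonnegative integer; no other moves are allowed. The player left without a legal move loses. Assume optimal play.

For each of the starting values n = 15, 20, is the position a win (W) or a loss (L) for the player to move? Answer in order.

Work bottom-up. With no move the player to move loses. Otherwise the position is W if at least one move leads to an L position for the opponent, and L if every move leads to a W.
n=0: no move → L
n=1: W (go to 0, an L position)
n=2: W (go to 0, an L position)
n=3: W (go to 0, an L position)
n=4: L (options 2(W), 3(W) are all W)
n=5: W (go to 0, an L position)
n=6: W (go to 4, an L position)
n=7: W (go to 0, an L position)
n=8: W (go to 4, an L position)
n=9: L (options 6(W), 8(W) are all W)
n=10: W (go to 9, an L position)
n=11: W (go to 0, an L position)
n=12: W (go to 9, an L position)
n=13: W (go to 0, an L position)
n=14: L (options 7(W), 12(W), 13(W) are all W)
n=15: W (go to 14, an L position)
n=16: W (go to 14, an L position)
n=17: W (go to 0, an L position)
n=18: W (go to 9, an L position)
n=19: W (go to 0, an L position)
n=20: L (options 10(W), 15(W), 18(W), 19(W) are all W)

15: W, 20: L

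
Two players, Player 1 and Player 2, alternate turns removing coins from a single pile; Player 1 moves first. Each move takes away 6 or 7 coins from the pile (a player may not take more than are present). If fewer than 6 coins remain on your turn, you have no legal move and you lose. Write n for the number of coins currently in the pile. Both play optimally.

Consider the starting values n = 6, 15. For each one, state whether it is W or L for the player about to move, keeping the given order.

Positions with no move are L. A position that does have a move is losing for the player to move precisely when every available move leads to a winning position for the opponent. Fill in the labels:
n=0: no move → L
n=1: no move → L
n=2: no move → L
n=3: no move → L
n=4: no move → L
n=5: no move → L
n=6: →0(L), so W
n=7: →1(L), so W
n=8: →2(L), so W
n=9: →3(L), so W
n=10: →4(L), so W
n=11: →5(L), so W
n=12: →5(L), so W
n=13: →7(W), 6(W) — all W, so L
n=14: →8(W), 7(W) — all W, so L
n=15: →9(W), 8(W) — all W, so L

6: W, 15: L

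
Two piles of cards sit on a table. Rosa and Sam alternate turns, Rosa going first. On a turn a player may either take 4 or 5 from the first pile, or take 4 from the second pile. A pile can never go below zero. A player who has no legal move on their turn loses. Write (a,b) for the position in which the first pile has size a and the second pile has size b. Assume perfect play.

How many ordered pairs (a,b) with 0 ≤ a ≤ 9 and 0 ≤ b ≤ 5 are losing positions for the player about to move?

Compute win/loss labels from the base case upward. A position with no move is L. Any other position is W if it can reach an L in one move, else L.
Every move lowers a or b (never raises either), so fill the grid row by row in increasing a, and left to right within a row: each cell's successors are then already labelled.
      b=0  b=1  b=2  b=3  b=4  b=5
a=0:    L    L    L    L    W    W
a=1:    L    L    L    L    W    W
a=2:    L    L    L    L    W    W
a=3:    L    L    L    L    W    W
a=4:    W    W    W    W    L    L
a=5:    W    W    W    W    L    L
a=6:    W    W    W    W    L    L
a=7:    W    W    W    W    L    L
a=8:    W    W    W    W    W    W
a=9:    L    L    L    L    W    W
Cells with no legal move (terminal, hence L): (0,0), (0,1), (0,2), (0,3), (1,0), (1,1), (1,2), (1,3), (2,0), (2,1), (2,2), (2,3), (3,0), (3,1), (3,2), (3,3).
The remaining L cells, each justified by listing all of its moves:
(4,4): only reaches (0,4)(W), (4,0)(W), all W → L
(4,5): only reaches (0,5)(W), (4,1)(W), all W → L
(5,4): only reaches (1,4)(W), (0,4)(W), (5,0)(W), all W → L
(5,5): only reaches (1,5)(W), (0,5)(W), (5,1)(W), all W → L
(6,4): only reaches (2,4)(W), (1,4)(W), (6,0)(W), all W → L
(6,5): only reaches (2,5)(W), (1,5)(W), (6,1)(W), all W → L
(7,4): only reaches (3,4)(W), (2,4)(W), (7,0)(W), all W → L
(7,5): only reaches (3,5)(W), (2,5)(W), (7,1)(W), all W → L
(9,0): only reaches (5,0)(W), (4,0)(W), all W → L
(9,1): only reaches (5,1)(W), (4,1)(W), all W → L
(9,2): only reaches (5,2)(W), (4,2)(W), all W → L
(9,3): only reaches (5,3)(W), (4,3)(W), all W → L
Every other cell has at least one move into one of the L cells above, so it is W.
L cells per row: a=0: 4, a=1: 4, a=2: 4, a=3: 4, a=4: 2, a=5: 2, a=6: 2, a=7: 2, a=8: 0, a=9: 4; total 28.

28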